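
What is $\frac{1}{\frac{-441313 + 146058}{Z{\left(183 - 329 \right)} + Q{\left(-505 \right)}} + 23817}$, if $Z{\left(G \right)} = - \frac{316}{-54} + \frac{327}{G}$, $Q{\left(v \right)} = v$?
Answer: $\frac{1976471}{48237505017} \approx 4.0974 \cdot 10^{-5}$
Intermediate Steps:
$Z{\left(G \right)} = \frac{158}{27} + \frac{327}{G}$ ($Z{\left(G \right)} = \left(-316\right) \left(- \frac{1}{54}\right) + \frac{327}{G} = \frac{158}{27} + \frac{327}{G}$)
$\frac{1}{\frac{-441313 + 146058}{Z{\left(183 - 329 \right)} + Q{\left(-505 \right)}} + 23817} = \frac{1}{\frac{-441313 + 146058}{\left(\frac{158}{27} + \frac{327}{183 - 329}\right) - 505} + 23817} = \frac{1}{- \frac{295255}{\left(\frac{158}{27} + \frac{327}{183 - 329}\right) - 505} + 23817} = \frac{1}{- \frac{295255}{\left(\frac{158}{27} + \frac{327}{-146}\right) - 505} + 23817} = \frac{1}{- \frac{295255}{\left(\frac{158}{27} + 327 \left(- \frac{1}{146}\right)\right) - 505} + 23817} = \frac{1}{- \frac{295255}{\left(\frac{158}{27} - \frac{327}{146}\right) - 505} + 23817} = \frac{1}{- \frac{295255}{\frac{14239}{3942} - 505} + 23817} = \frac{1}{- \frac{295255}{- \frac{1976471}{3942}} + 23817} = \frac{1}{\left(-295255\right) \left(- \frac{3942}{1976471}\right) + 23817} = \frac{1}{\frac{1163895210}{1976471} + 23817} = \frac{1}{\frac{48237505017}{1976471}} = \frac{1976471}{48237505017}$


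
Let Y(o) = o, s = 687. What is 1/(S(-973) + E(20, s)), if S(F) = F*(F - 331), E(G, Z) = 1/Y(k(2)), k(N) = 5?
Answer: 5/6343961 ≈ 7.8815e-7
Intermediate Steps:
E(G, Z) = ⅕ (E(G, Z) = 1/5 = ⅕)
S(F) = F*(-331 + F)
1/(S(-973) + E(20, s)) = 1/(-973*(-331 - 973) + ⅕) = 1/(-973*(-1304) + ⅕) = 1/(1268792 + ⅕) = 1/(6343961/5) = 5/6343961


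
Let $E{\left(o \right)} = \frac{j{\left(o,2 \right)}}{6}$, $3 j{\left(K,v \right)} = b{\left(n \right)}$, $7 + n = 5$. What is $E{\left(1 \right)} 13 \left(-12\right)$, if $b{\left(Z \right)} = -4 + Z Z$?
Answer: $0$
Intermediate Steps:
$n = -2$ ($n = -7 + 5 = -2$)
$b{\left(Z \right)} = -4 + Z^{2}$
$j{\left(K,v \right)} = 0$ ($j{\left(K,v \right)} = \frac{-4 + \left(-2\right)^{2}}{3} = \frac{-4 + 4}{3} = \frac{1}{3} \cdot 0 = 0$)
$E{\left(o \right)} = 0$ ($E{\left(o \right)} = \frac{0}{6} = 0 \cdot \frac{1}{6} = 0$)
$E{\left(1 \right)} 13 \left(-12\right) = 0 \cdot 13 \left(-12\right) = 0 \left(-12\right) = 0$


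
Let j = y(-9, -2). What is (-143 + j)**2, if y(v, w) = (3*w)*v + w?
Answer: 8281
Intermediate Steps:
y(v, w) = w + 3*v*w (y(v, w) = 3*v*w + w = w + 3*v*w)
j = 52 (j = -2*(1 + 3*(-9)) = -2*(1 - 27) = -2*(-26) = 52)
(-143 + j)**2 = (-143 + 52)**2 = (-91)**2 = 8281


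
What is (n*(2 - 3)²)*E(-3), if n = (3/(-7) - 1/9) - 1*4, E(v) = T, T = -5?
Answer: 1430/63 ≈ 22.698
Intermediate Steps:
E(v) = -5
n = -286/63 (n = (3*(-⅐) - 1*⅑) - 4 = (-3/7 - ⅑) - 4 = -34/63 - 4 = -286/63 ≈ -4.5397)
(n*(2 - 3)²)*E(-3) = -286*(2 - 3)²/63*(-5) = -286/63*(-1)²*(-5) = -286/63*1*(-5) = -286/63*(-5) = 1430/63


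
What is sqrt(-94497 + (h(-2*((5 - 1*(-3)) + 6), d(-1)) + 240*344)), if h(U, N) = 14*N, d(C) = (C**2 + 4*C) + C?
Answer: I*sqrt(11993) ≈ 109.51*I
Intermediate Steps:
d(C) = C**2 + 5*C
sqrt(-94497 + (h(-2*((5 - 1*(-3)) + 6), d(-1)) + 240*344)) = sqrt(-94497 + (14*(-(5 - 1)) + 240*344)) = sqrt(-94497 + (14*(-1*4) + 82560)) = sqrt(-94497 + (14*(-4) + 82560)) = sqrt(-94497 + (-56 + 82560)) = sqrt(-94497 + 82504) = sqrt(-11993) = I*sqrt(11993)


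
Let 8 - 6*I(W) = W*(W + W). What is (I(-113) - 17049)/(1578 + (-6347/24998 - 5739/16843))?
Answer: -8969864153456/664152827449 ≈ -13.506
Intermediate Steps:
I(W) = 4/3 - W²/3 (I(W) = 4/3 - W*(W + W)/6 = 4/3 - W*2*W/6 = 4/3 - W²/3)
(I(-113) - 17049)/(1578 + (-6347/24998 - 5739/16843)) = ((4/3 - ⅓*(-113)²) - 17049)/(1578 + (-6347/24998 - 5739/16843)) = ((4/3 - ⅓*12769) - 17049)/(1578 + (-6347*1/24998 - 5739*1/16843)) = ((4/3 - 12769/3) - 17049)/(1578 + (-6347/24998 - 5739/16843)) = (-4255 - 17049)/(1578 - 250366043/421041314) = -21304/664152827449/421041314 = -21304*421041314/664152827449 = -8969864153456/664152827449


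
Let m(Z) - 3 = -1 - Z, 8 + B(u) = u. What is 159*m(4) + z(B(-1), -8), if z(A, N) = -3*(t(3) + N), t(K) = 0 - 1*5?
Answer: -279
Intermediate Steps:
t(K) = -5 (t(K) = 0 - 5 = -5)
B(u) = -8 + u
m(Z) = 2 - Z (m(Z) = 3 + (-1 - Z) = 2 - Z)
z(A, N) = 15 - 3*N (z(A, N) = -3*(-5 + N) = 15 - 3*N)
159*m(4) + z(B(-1), -8) = 159*(2 - 1*4) + (15 - 3*(-8)) = 159*(2 - 4) + (15 + 24) = 159*(-2) + 39 = -318 + 39 = -279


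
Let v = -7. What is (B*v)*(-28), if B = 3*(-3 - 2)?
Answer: -2940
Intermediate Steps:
B = -15 (B = 3*(-5) = -15)
(B*v)*(-28) = -15*(-7)*(-28) = 105*(-28) = -2940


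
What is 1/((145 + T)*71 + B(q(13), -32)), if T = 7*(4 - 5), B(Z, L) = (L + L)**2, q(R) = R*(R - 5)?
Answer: 1/13894 ≈ 7.1974e-5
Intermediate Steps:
q(R) = R*(-5 + R)
B(Z, L) = 4*L**2 (B(Z, L) = (2*L)**2 = 4*L**2)
T = -7 (T = 7*(-1) = -7)
1/((145 + T)*71 + B(q(13), -32)) = 1/((145 - 7)*71 + 4*(-32)**2) = 1/(138*71 + 4*1024) = 1/(9798 + 4096) = 1/13894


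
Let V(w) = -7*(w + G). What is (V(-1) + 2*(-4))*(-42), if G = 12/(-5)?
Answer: -3318/5 ≈ -663.60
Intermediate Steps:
G = -12/5 (G = 12*(-⅕) = -12/5 ≈ -2.4000)
V(w) = 84/5 - 7*w (V(w) = -7*(w - 12/5) = -7*(-12/5 + w) = 84/5 - 7*w)
(V(-1) + 2*(-4))*(-42) = ((84/5 - 7*(-1)) + 2*(-4))*(-42) = ((84/5 + 7) - 8)*(-42) = (119/5 - 8)*(-42) = (79/5)*(-42) = -3318/5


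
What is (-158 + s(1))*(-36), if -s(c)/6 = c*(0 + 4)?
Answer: 6552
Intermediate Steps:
s(c) = -24*c (s(c) = -6*c*(0 + 4) = -6*c*4 = -24*c)
(-158 + s(1))*(-36) = (-158 - 24*1)*(-36) = (-158 - 24)*(-36) = -182*(-36) = 6552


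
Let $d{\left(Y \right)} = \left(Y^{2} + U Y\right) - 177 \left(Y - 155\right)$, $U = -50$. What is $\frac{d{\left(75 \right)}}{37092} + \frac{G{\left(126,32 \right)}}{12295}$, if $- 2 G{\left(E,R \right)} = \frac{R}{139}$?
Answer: $\frac{9134433901}{21130137820} \approx 0.43229$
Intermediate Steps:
$d{\left(Y \right)} = 27435 + Y^{2} - 227 Y$ ($d{\left(Y \right)} = \left(Y^{2} - 50 Y\right) - 177 \left(Y - 155\right) = \left(Y^{2} - 50 Y\right) - 177 \left(-155 + Y\right) = \left(Y^{2} - 50 Y\right) - \left(-27435 + 177 Y\right) = 27435 + Y^{2} - 227 Y$)
$G{\left(E,R \right)} = - \frac{R}{278}$ ($G{\left(E,R \right)} = - \frac{R \frac{1}{139}}{2} = - \frac{\frac{1}{139} R}{2} = - \frac{R}{278}$)
$\frac{d{\left(75 \right)}}{37092} + \frac{G{\left(126,32 \right)}}{12295} = \frac{27435 + 75^{2} - 17025}{37092} + \frac{\left(- \frac{1}{278}\right) 32}{12295} = \left(27435 + 5625 - 17025\right) \frac{1}{37092} - \frac{16}{1709005} = 16035 \cdot \frac{1}{37092} - \frac{16}{1709005} = \frac{5345}{12364} - \frac{16}{1709005} = \frac{9134433901}{21130137820}$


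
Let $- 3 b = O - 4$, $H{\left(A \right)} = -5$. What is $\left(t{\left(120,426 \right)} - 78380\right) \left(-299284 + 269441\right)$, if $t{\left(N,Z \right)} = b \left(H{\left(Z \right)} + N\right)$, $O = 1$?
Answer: $2335662395$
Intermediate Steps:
$b = 1$ ($b = - \frac{1 - 4}{3} = \left(- \frac{1}{3}\right) \left(-3\right) = 1$)
$t{\left(N,Z \right)} = -5 + N$ ($t{\left(N,Z \right)} = 1 \left(-5 + N\right) = -5 + N$)
$\left(t{\left(120,426 \right)} - 78380\right) \left(-299284 + 269441\right) = \left(\left(-5 + 120\right) - 78380\right) \left(-299284 + 269441\right) = \left(115 - 78380\right) \left(-29843\right) = \left(-78265\right) \left(-29843\right) = 2335662395$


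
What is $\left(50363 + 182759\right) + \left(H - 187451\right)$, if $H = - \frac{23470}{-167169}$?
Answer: $\frac{7634798869}{167169} \approx 45671.0$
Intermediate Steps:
$H = \frac{23470}{167169}$ ($H = \left(-23470\right) \left(- \frac{1}{167169}\right) = \frac{23470}{167169} \approx 0.1404$)
$\left(50363 + 182759\right) + \left(H - 187451\right) = \left(50363 + 182759\right) + \left(\frac{23470}{167169} - 187451\right) = 233122 - \frac{31335972749}{167169} = \frac{7634798869}{167169}$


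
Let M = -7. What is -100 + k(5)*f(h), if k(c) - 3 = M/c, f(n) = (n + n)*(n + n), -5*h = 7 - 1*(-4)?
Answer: -8628/125 ≈ -69.024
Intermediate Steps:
h = -11/5 (h = -(7 - 1*(-4))/5 = -(7 + 4)/5 = -⅕*11 = -11/5 ≈ -2.2000)
f(n) = 4*n² (f(n) = (2*n)*(2*n) = 4*n²)
k(c) = 3 - 7/c
-100 + k(5)*f(h) = -100 + (3 - 7/5)*(4*(-11/5)²) = -100 + (3 - 7*⅕)*(4*(121/25)) = -100 + (3 - 7/5)*(484/25) = -100 + (8/5)*(484/25) = -100 + 3872/125 = -8628/125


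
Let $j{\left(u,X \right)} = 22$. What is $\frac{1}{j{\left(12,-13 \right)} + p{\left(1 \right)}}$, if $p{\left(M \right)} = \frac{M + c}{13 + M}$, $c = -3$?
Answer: $\frac{7}{153} \approx 0.045752$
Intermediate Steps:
$p{\left(M \right)} = \frac{-3 + M}{13 + M}$ ($p{\left(M \right)} = \frac{M - 3}{13 + M} = \frac{-3 + M}{13 + M}$)
$\frac{1}{j{\left(12,-13 \right)} + p{\left(1 \right)}} = \frac{1}{22 + \frac{-3 + 1}{13 + 1}} = \frac{1}{22 + \frac{1}{14} \left(-2\right)} = \frac{1}{22 - \frac{1}{7}} = \frac{1}{\frac{153}{7}} = \frac{7}{153}$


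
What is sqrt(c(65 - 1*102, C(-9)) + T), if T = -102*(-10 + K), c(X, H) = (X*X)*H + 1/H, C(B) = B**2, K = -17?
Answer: 2*sqrt(2301271)/9 ≈ 337.11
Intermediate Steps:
c(X, H) = 1/H + H*X**2 (c(X, H) = X**2*H + 1/H = H*X**2 + 1/H = 1/H + H*X**2)
T = 2754 (T = -102*(-10 - 17) = -102*(-27) = 2754)
sqrt(c(65 - 1*102, C(-9)) + T) = sqrt((1/((-9)**2) + (-9)**2*(65 - 1*102)**2) + 2754) = sqrt((1/81 + 81*(65 - 102)**2) + 2754) = sqrt((1/81 + 81*(-37)**2) + 2754) = sqrt((1/81 + 81*1369) + 2754) = sqrt((1/81 + 110889) + 2754) = sqrt(8982010/81 + 2754) = sqrt(9205084/81) = 2*sqrt(2301271)/9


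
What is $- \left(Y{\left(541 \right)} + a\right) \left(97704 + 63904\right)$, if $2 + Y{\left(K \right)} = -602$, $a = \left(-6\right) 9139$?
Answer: $8959224304$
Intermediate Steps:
$a = -54834$
$Y{\left(K \right)} = -604$ ($Y{\left(K \right)} = -2 - 602 = -604$)
$- \left(Y{\left(541 \right)} + a\right) \left(97704 + 63904\right) = - \left(-604 - 54834\right) \left(97704 + 63904\right) = - \left(-55438\right) 161608 = \left(-1\right) \left(-8959224304\right) = 8959224304$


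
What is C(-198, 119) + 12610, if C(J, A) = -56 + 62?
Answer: 12616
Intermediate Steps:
C(J, A) = 6
C(-198, 119) + 12610 = 6 + 12610 = 12616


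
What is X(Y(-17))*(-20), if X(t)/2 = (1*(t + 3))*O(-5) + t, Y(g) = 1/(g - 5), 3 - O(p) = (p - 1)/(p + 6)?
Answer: -11680/11 ≈ -1061.8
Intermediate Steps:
O(p) = 3 - (-1 + p)/(6 + p) (O(p) = 3 - (p - 1)/(p + 6) = 3 - (-1 + p)/(6 + p))
Y(g) = 1/(-5 + g)
X(t) = 54 + 20*t (X(t) = 2*((1*(t + 3))*((19 + 2*(-5))/(6 - 5)) + t) = 2*((1*(3 + t))*((19 - 10)/1) + t) = 2*((3 + t)*(1*9) + t) = 2*((3 + t)*9 + t) = 2*((27 + 9*t) + t) = 2*(27 + 10*t) = 54 + 20*t)
X(Y(-17))*(-20) = (54 + 20/(-5 - 17))*(-20) = (54 + 20/(-22))*(-20) = (54 + 20*(-1/22))*(-20) = (54 - 10/11)*(-20) = (584/11)*(-20) = -11680/11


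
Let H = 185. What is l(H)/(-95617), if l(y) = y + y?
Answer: -370/95617 ≈ -0.0038696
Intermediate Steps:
l(y) = 2*y
l(H)/(-95617) = (2*185)/(-95617) = 370*(-1/95617) = -370/95617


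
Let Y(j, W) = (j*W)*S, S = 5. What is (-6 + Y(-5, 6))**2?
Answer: 24336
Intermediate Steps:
Y(j, W) = 5*W*j (Y(j, W) = (j*W)*5 = (W*j)*5 = 5*W*j)
(-6 + Y(-5, 6))**2 = (-6 + 5*6*(-5))**2 = (-6 - 150)**2 = (-156)**2 = 24336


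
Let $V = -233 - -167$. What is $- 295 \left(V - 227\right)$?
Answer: $86435$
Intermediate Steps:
$V = -66$ ($V = -233 + 167 = -66$)
$- 295 \left(V - 227\right) = - 295 \left(-66 - 227\right) = \left(-295\right) \left(-293\right) = 86435$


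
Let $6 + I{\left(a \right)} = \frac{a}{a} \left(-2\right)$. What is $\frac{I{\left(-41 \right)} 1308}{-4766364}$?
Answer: $\frac{872}{397197} \approx 0.0021954$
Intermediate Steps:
$I{\left(a \right)} = -8$ ($I{\left(a \right)} = -6 + \frac{a}{a} \left(-2\right) = -6 + 1 \left(-2\right) = -6 - 2 = -8$)
$\frac{I{\left(-41 \right)} 1308}{-4766364} = \frac{\left(-8\right) 1308}{-4766364} = \left(-10464\right) \left(- \frac{1}{4766364}\right) = \frac{872}{397197}$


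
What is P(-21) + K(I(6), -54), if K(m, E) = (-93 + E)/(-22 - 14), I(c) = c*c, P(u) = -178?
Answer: -2087/12 ≈ -173.92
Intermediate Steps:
I(c) = c**2
K(m, E) = 31/12 - E/36 (K(m, E) = (-93 + E)/(-36) = (-93 + E)*(-1/36) = 31/12 - E/36)
P(-21) + K(I(6), -54) = -178 + (31/12 - 1/36*(-54)) = -178 + (31/12 + 3/2) = -178 + 49/12 = -2087/12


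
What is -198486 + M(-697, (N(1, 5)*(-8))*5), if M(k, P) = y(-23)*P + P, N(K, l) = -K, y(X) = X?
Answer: -199366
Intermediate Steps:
M(k, P) = -22*P (M(k, P) = -23*P + P = -22*P)
-198486 + M(-697, (N(1, 5)*(-8))*5) = -198486 - 22*-1*1*(-8)*5 = -198486 - 22*(-1*(-8))*5 = -198486 - 176*5 = -198486 - 22*40 = -198486 - 880 = -199366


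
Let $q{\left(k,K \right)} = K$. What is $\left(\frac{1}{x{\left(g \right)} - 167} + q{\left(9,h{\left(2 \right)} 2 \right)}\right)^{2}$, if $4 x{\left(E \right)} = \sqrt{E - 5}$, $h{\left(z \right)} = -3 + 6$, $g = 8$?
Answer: $\frac{7153774019764}{199113180841} - \frac{21397232 \sqrt{3}}{199113180841} \approx 35.928$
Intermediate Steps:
$h{\left(z \right)} = 3$
$x{\left(E \right)} = \frac{\sqrt{-5 + E}}{4}$ ($x{\left(E \right)} = \frac{\sqrt{E - 5}}{4} = \frac{\sqrt{-5 + E}}{4}$)
$\left(\frac{1}{x{\left(g \right)} - 167} + q{\left(9,h{\left(2 \right)} 2 \right)}\right)^{2} = \left(\frac{1}{\frac{\sqrt{-5 + 8}}{4} - 167} + 3 \cdot 2\right)^{2} = \left(\frac{1}{\frac{\sqrt{3}}{4} - 167} + 6\right)^{2} = \left(\frac{1}{-167 + \frac{\sqrt{3}}{4}} + 6\right)^{2} = \left(6 + \frac{1}{-167 + \frac{\sqrt{3}}{4}}\right)^{2}$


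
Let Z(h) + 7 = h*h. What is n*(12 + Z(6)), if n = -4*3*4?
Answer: -1968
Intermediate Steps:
Z(h) = -7 + h² (Z(h) = -7 + h*h = -7 + h²)
n = -48 (n = -12*4 = -48)
n*(12 + Z(6)) = -48*(12 + (-7 + 6²)) = -48*(12 + (-7 + 36)) = -48*(12 + 29) = -48*41 = -1968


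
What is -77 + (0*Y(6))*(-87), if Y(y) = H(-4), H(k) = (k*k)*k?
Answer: -77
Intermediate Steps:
H(k) = k³ (H(k) = k²*k = k³)
Y(y) = -64 (Y(y) = (-4)³ = -64)
-77 + (0*Y(6))*(-87) = -77 + (0*(-64))*(-87) = -77 + 0*(-87) = -77 + 0 = -77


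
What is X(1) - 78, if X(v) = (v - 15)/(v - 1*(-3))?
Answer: -163/2 ≈ -81.500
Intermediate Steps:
X(v) = (-15 + v)/(3 + v) (X(v) = (-15 + v)/(v + 3) = (-15 + v)/(3 + v))
X(1) - 78 = (-15 + 1)/(3 + 1) - 78 = -14/4 - 78 = (¼)*(-14) - 78 = -7/2 - 78 = -163/2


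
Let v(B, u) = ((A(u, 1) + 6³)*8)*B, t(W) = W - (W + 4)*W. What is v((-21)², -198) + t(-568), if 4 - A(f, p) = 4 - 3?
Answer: 451712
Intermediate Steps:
A(f, p) = 3 (A(f, p) = 4 - (4 - 3) = 4 - 1*1 = 4 - 1 = 3)
t(W) = W - W*(4 + W) (t(W) = W - (4 + W)*W = W - W*(4 + W))
v(B, u) = 1752*B (v(B, u) = ((3 + 6³)*8)*B = ((3 + 216)*8)*B = (219*8)*B = 1752*B)
v((-21)², -198) + t(-568) = 1752*(-21)² - 1*(-568)*(3 - 568) = 1752*441 - 1*(-568)*(-565) = 772632 - 320920 = 451712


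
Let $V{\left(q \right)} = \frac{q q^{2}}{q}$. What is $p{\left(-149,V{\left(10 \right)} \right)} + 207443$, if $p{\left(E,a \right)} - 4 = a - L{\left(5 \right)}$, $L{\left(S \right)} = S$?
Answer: $207542$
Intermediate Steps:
$V{\left(q \right)} = q^{2}$ ($V{\left(q \right)} = \frac{q^{3}}{q} = q^{2}$)
$p{\left(E,a \right)} = -1 + a$ ($p{\left(E,a \right)} = 4 + \left(a - 5\right) = 4 + \left(-5 + a\right) = -1 + a$)
$p{\left(-149,V{\left(10 \right)} \right)} + 207443 = \left(-1 + 10^{2}\right) + 207443 = \left(-1 + 100\right) + 207443 = 99 + 207443 = 207542$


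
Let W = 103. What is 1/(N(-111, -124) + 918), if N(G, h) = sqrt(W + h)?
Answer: 306/280915 - I*sqrt(21)/842745 ≈ 0.0010893 - 5.4377e-6*I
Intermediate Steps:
N(G, h) = sqrt(103 + h)
1/(N(-111, -124) + 918) = 1/(sqrt(103 - 124) + 918) = 1/(sqrt(-21) + 918) = 1/(I*sqrt(21) + 918) = 1/(918 + I*sqrt(21))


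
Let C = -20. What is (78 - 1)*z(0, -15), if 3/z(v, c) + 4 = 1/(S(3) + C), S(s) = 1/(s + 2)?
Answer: -22869/401 ≈ -57.030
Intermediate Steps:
S(s) = 1/(2 + s)
z(v, c) = -297/401 (z(v, c) = 3/(-4 + 1/(1/(2 + 3) - 20)) = 3/(-4 + 1/(1/5 - 20)) = 3/(-4 + 1/(⅕ - 20)) = 3/(-4 + 1/(-99/5)) = 3/(-4 - 5/99) = 3/(-401/99) = 3*(-99/401) = -297/401)
(78 - 1)*z(0, -15) = (78 - 1)*(-297/401) = 77*(-297/401) = -22869/401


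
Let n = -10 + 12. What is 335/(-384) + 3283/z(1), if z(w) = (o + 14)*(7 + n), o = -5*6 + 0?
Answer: -27269/1152 ≈ -23.671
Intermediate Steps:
o = -30 (o = -30 + 0 = -30)
n = 2
z(w) = -144 (z(w) = (-30 + 14)*(7 + 2) = -16*9 = -144)
335/(-384) + 3283/z(1) = 335/(-384) + 3283/(-144) = 335*(-1/384) + 3283*(-1/144) = -335/384 - 3283/144 = -27269/1152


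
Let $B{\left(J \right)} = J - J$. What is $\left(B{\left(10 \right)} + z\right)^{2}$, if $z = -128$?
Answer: $16384$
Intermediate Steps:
$B{\left(J \right)} = 0$
$\left(B{\left(10 \right)} + z\right)^{2} = \left(0 - 128\right)^{2} = \left(-128\right)^{2} = 16384$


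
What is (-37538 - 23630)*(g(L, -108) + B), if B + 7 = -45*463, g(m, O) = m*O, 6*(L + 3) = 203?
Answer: 1478552896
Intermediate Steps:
L = 185/6 (L = -3 + (⅙)*203 = -3 + 203/6 = 185/6 ≈ 30.833)
g(m, O) = O*m
B = -20842 (B = -7 - 45*463 = -7 - 20835 = -20842)
(-37538 - 23630)*(g(L, -108) + B) = (-37538 - 23630)*(-108*185/6 - 20842) = -61168*(-3330 - 20842) = -61168*(-24172) = 1478552896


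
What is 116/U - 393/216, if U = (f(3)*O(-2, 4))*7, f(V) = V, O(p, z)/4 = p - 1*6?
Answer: -251/126 ≈ -1.9921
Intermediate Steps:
O(p, z) = -24 + 4*p (O(p, z) = 4*(p - 1*6) = 4*(p - 6) = 4*(-6 + p) = -24 + 4*p)
U = -672 (U = (3*(-24 + 4*(-2)))*7 = (3*(-24 - 8))*7 = (3*(-32))*7 = -96*7 = -672)
116/U - 393/216 = 116/(-672) - 393/216 = 116*(-1/672) - 393*1/216 = -29/168 - 131/72 = -251/126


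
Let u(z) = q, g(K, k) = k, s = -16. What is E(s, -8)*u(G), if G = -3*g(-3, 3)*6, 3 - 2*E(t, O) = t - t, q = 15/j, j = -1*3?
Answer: -15/2 ≈ -7.5000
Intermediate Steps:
j = -3
q = -5 (q = 15/(-3) = 15*(-⅓) = -5)
E(t, O) = 3/2 (E(t, O) = 3/2 - (t - t)/2 = 3/2 - ½*0 = 3/2 + 0 = 3/2)
G = -54 (G = -9*6 = -3*18 = -54)
u(z) = -5
E(s, -8)*u(G) = (3/2)*(-5) = -15/2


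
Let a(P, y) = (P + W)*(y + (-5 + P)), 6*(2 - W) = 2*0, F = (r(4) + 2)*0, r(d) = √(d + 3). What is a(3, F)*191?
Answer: -1910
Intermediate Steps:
r(d) = √(3 + d)
F = 0 (F = (√(3 + 4) + 2)*0 = (√7 + 2)*0 = (2 + √7)*0 = 0)
W = 2 (W = 2 - 0/3 = 2 - ⅙*0 = 2 + 0 = 2)
a(P, y) = (2 + P)*(-5 + P + y) (a(P, y) = (P + 2)*(y + (-5 + P)) = (2 + P)*(-5 + P + y))
a(3, F)*191 = (-10 + 3² - 3*3 + 2*0 + 3*0)*191 = (-10 + 9 - 9 + 0 + 0)*191 = -10*191 = -1910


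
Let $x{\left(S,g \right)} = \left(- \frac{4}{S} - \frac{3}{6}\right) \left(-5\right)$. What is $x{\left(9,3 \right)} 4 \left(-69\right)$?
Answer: $- \frac{3910}{3} \approx -1303.3$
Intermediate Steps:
$x{\left(S,g \right)} = \frac{5}{2} + \frac{20}{S}$ ($x{\left(S,g \right)} = \left(- \frac{4}{S} - \frac{1}{2}\right) \left(-5\right) = \left(- \frac{1}{2} - \frac{4}{S}\right) \left(-5\right) = \frac{5}{2} + \frac{20}{S}$)
$x{\left(9,3 \right)} 4 \left(-69\right) = \left(\frac{5}{2} + \frac{20}{9}\right) 4 \left(-69\right) = \frac{85}{18} \cdot 4 \left(-69\right) = \frac{170}{9} \left(-69\right) = - \frac{3910}{3}$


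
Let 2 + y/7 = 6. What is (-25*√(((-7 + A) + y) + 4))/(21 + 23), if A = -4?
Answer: -25*√21/44 ≈ -2.6037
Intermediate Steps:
y = 28 (y = -14 + 7*6 = -14 + 42 = 28)
(-25*√(((-7 + A) + y) + 4))/(21 + 23) = (-25*√(((-7 - 4) + 28) + 4))/(21 + 23) = -25*√((-11 + 28) + 4)/44 = -25*√(17 + 4)*(1/44) = -25*√21*(1/44) = -25*√21/44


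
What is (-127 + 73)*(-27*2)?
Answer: 2916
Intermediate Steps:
(-127 + 73)*(-27*2) = -54*(-54) = 2916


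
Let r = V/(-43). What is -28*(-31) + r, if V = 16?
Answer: 37308/43 ≈ 867.63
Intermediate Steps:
r = -16/43 (r = 16/(-43) = 16*(-1/43) = -16/43 ≈ -0.37209)
-28*(-31) + r = -28*(-31) - 16/43 = 868 - 16/43 = 37308/43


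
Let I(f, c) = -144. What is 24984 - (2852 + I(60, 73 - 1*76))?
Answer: 22276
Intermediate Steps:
24984 - (2852 + I(60, 73 - 1*76)) = 24984 - (2852 - 144) = 24984 - 1*2708 = 24984 - 2708 = 22276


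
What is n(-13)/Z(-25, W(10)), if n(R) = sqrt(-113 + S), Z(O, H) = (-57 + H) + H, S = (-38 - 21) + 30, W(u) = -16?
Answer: -I*sqrt(142)/89 ≈ -0.13389*I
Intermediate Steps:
S = -29 (S = -59 + 30 = -29)
Z(O, H) = -57 + 2*H
n(R) = I*sqrt(142) (n(R) = sqrt(-113 - 29) = sqrt(-142) = I*sqrt(142))
n(-13)/Z(-25, W(10)) = (I*sqrt(142))/(-57 + 2*(-16)) = (I*sqrt(142))/(-57 - 32) = (I*sqrt(142))/(-89) = (I*sqrt(142))*(-1/89) = -I*sqrt(142)/89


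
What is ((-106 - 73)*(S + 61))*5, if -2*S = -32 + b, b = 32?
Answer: -54595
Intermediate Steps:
S = 0 (S = -(-32 + 32)/2 = -½*0 = 0)
((-106 - 73)*(S + 61))*5 = ((-106 - 73)*(0 + 61))*5 = -179*61*5 = -10919*5 = -54595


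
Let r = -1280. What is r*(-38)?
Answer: 48640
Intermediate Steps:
r*(-38) = -1280*(-38) = 48640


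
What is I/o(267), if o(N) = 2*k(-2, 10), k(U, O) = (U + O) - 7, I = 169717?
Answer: 169717/2 ≈ 84859.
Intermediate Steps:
k(U, O) = -7 + O + U (k(U, O) = (O + U) - 7 = -7 + O + U)
o(N) = 2 (o(N) = 2*(-7 + 10 - 2) = 2*1 = 2)
I/o(267) = 169717/2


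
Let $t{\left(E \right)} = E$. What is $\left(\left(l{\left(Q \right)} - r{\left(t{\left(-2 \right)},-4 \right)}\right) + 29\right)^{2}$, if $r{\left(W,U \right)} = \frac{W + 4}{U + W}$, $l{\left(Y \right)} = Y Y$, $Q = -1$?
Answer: $\frac{8281}{9} \approx 920.11$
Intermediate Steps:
$l{\left(Y \right)} = Y^{2}$
$r{\left(W,U \right)} = \frac{4 + W}{U + W}$
$\left(\left(l{\left(Q \right)} - r{\left(t{\left(-2 \right)},-4 \right)}\right) + 29\right)^{2} = \left(\left(\left(-1\right)^{2} - \frac{4 - 2}{-4 - 2}\right) + 29\right)^{2} = \left(\left(1 - \frac{1}{-6} \cdot 2\right) + 29\right)^{2} = \left(\left(1 - \left(- \frac{1}{6}\right) 2\right) + 29\right)^{2} = \left(\left(1 - - \frac{1}{3}\right) + 29\right)^{2} = \left(\left(1 + \frac{1}{3}\right) + 29\right)^{2} = \left(\frac{4}{3} + 29\right)^{2} = \left(\frac{91}{3}\right)^{2} = \frac{8281}{9}$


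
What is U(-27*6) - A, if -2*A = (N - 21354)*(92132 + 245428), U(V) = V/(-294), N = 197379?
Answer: 1455765475527/49 ≈ 2.9710e+10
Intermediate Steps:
U(V) = -V/294 (U(V) = V*(-1/294) = -V/294)
A = -29709499500 (A = -(197379 - 21354)*(92132 + 245428)/2 = -176025*337560/2 = -½*59418999000 = -29709499500)
U(-27*6) - A = -(-9)*6/98 - 1*(-29709499500) = -1/294*(-162) + 29709499500 = 27/49 + 29709499500 = 1455765475527/49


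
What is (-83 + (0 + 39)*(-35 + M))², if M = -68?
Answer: 16810000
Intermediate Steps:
(-83 + (0 + 39)*(-35 + M))² = (-83 + (0 + 39)*(-35 - 68))² = (-83 + 39*(-103))² = (-83 - 4017)² = (-4100)² = 16810000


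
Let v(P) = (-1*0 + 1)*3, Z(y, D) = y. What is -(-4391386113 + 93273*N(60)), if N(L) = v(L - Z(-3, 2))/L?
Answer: 87827628987/20 ≈ 4.3914e+9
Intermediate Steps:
v(P) = 3 (v(P) = (0 + 1)*3 = 1*3 = 3)
N(L) = 3/L
-(-4391386113 + 93273*N(60)) = -93273/(1/(-47081 + 3/60)) = -93273/(1/(-47081 + 3*(1/60))) = -93273/(1/(-47081 + 1/20)) = -93273/(1/(-941619/20)) = -93273/(-20/941619) = -93273*(-941619/20) = 87827628987/20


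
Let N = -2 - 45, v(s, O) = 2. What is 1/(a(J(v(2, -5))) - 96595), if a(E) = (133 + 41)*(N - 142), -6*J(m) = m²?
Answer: -1/129481 ≈ -7.7231e-6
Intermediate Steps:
N = -47
J(m) = -m²/6
a(E) = -32886 (a(E) = (133 + 41)*(-47 - 142) = 174*(-189) = -32886)
1/(a(J(v(2, -5))) - 96595) = 1/(-32886 - 96595) = 1/(-129481) = -1/129481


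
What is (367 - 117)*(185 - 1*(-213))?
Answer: 99500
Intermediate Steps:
(367 - 117)*(185 - 1*(-213)) = 250*(185 + 213) = 250*398 = 99500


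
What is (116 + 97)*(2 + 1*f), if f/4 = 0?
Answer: 426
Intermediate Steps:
f = 0 (f = 4*0 = 0)
(116 + 97)*(2 + 1*f) = (116 + 97)*(2 + 1*0) = 213*(2 + 0) = 213*2 = 426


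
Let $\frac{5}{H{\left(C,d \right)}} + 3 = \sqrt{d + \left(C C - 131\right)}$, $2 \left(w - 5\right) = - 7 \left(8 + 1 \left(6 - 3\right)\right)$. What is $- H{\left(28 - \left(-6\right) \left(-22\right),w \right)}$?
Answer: $- \frac{2}{1419} - \frac{\sqrt{526}}{473} \approx -0.049897$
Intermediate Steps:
$w = - \frac{67}{2}$ ($w = 5 + \frac{\left(-7\right) \left(8 + 1 \left(6 - 3\right)\right)}{2} = 5 + \frac{\left(-7\right) \left(8 + 1 \cdot 3\right)}{2} = 5 + \frac{\left(-7\right) \left(8 + 3\right)}{2} = 5 + \frac{\left(-7\right) 11}{2} = 5 + \frac{1}{2} \left(-77\right) = 5 - \frac{77}{2} = - \frac{67}{2} \approx -33.5$)
$H{\left(C,d \right)} = \frac{5}{-3 + \sqrt{-131 + d + C^{2}}}$ ($H{\left(C,d \right)} = \frac{5}{-3 + \sqrt{d + \left(C C - 131\right)}} = \frac{5}{-3 + \sqrt{d + \left(C^{2} - 131\right)}} = \frac{5}{-3 + \sqrt{d + \left(-131 + C^{2}\right)}} = \frac{5}{-3 + \sqrt{-131 + d + C^{2}}}$)
$- H{\left(28 - \left(-6\right) \left(-22\right),w \right)} = - \frac{5}{-3 + \sqrt{-131 - \frac{67}{2} + \left(28 - \left(-6\right) \left(-22\right)\right)^{2}}} = - \frac{5}{-3 + \sqrt{-131 - \frac{67}{2} + \left(28 - 132\right)^{2}}} = - \frac{5}{-3 + \sqrt{-131 - \frac{67}{2} + \left(-104\right)^{2}}} = - \frac{5}{-3 + \sqrt{-131 - \frac{67}{2} + 10816}} = - \frac{5}{-3 + \sqrt{\frac{21303}{2}}} = - \frac{5}{-3 + \frac{9 \sqrt{526}}{2}}$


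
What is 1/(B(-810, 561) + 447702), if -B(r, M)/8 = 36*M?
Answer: 1/286134 ≈ 3.4949e-6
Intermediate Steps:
B(r, M) = -288*M
1/(B(-810, 561) + 447702) = 1/(-288*561 + 447702) = 1/(-161568 + 447702) = 1/286134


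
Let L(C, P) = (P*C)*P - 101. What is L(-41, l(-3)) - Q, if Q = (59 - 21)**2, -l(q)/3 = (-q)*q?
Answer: -31434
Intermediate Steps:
l(q) = 3*q**2 (l(q) = -3*(-q)*q = -(-3)*q**2 = 3*q**2)
L(C, P) = -101 + C*P**2 (L(C, P) = (C*P)*P - 101 = C*P**2 - 101 = -101 + C*P**2)
Q = 1444 (Q = 38**2 = 1444)
L(-41, l(-3)) - Q = (-101 - 41*(3*(-3)**2)**2) - 1*1444 = (-101 - 41*(3*9)**2) - 1444 = (-101 - 41*27**2) - 1444 = (-101 - 41*729) - 1444 = (-101 - 29889) - 1444 = -29990 - 1444 = -31434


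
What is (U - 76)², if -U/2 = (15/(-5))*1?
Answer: 4900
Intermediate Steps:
U = 6 (U = -2*15/(-5) = -2*15*(-⅕) = -(-6) = -2*(-3) = 6)
(U - 76)² = (6 - 76)² = (-70)² = 4900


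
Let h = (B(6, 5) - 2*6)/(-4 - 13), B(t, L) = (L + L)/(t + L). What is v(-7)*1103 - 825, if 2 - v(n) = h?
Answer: 123681/187 ≈ 661.40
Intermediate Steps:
B(t, L) = 2*L/(L + t) (B(t, L) = (2*L)/(L + t) = 2*L/(L + t))
h = 122/187 (h = (2*5/(5 + 6) - 2*6)/(-4 - 13) = (2*5/11 - 12)/(-17) = (2*5*(1/11) - 12)*(-1/17) = (10/11 - 12)*(-1/17) = -122/11*(-1/17) = 122/187 ≈ 0.65241)
v(n) = 252/187 (v(n) = 2 - 1*122/187 = 2 - 122/187 = 252/187)
v(-7)*1103 - 825 = (252/187)*1103 - 825 = 277956/187 - 825 = 123681/187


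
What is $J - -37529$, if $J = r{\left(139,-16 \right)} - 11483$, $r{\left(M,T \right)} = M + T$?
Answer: $26169$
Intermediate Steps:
$J = -11360$ ($J = \left(139 - 16\right) - 11483 = 123 - 11483 = -11360$)
$J - -37529 = -11360 - -37529 = -11360 + 37529 = 26169$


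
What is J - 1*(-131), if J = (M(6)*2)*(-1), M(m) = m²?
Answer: 59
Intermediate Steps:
J = -72 (J = (6²*2)*(-1) = (36*2)*(-1) = 72*(-1) = -72)
J - 1*(-131) = -72 - 1*(-131) = -72 + 131 = 59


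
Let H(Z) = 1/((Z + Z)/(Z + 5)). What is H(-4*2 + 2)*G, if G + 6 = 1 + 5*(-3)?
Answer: -5/3 ≈ -1.6667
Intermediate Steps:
G = -20 (G = -6 + (1 + 5*(-3)) = -6 + (1 - 15) = -6 - 14 = -20)
H(Z) = (5 + Z)/(2*Z) (H(Z) = 1/((2*Z)/(5 + Z)) = 1/(2*Z/(5 + Z)) = (5 + Z)/(2*Z))
H(-4*2 + 2)*G = ((5 + (-4*2 + 2))/(2*(-4*2 + 2)))*(-20) = ((5 + (-8 + 2))/(2*(-8 + 2)))*(-20) = ((1/2)*(5 - 6)/(-6))*(-20) = ((1/2)*(-1/6)*(-1))*(-20) = (1/12)*(-20) = -5/3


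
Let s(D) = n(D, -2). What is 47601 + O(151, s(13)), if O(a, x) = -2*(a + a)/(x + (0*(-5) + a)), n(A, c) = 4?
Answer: 7377551/155 ≈ 47597.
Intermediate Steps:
s(D) = 4
O(a, x) = -4*a/(a + x) (O(a, x) = -2*2*a/(x + (0 + a)) = -2*2*a/(x + a) = -2*2*a/(a + x) = -4*a/(a + x))
47601 + O(151, s(13)) = 47601 - 4*151/(151 + 4) = 47601 - 4*151/155 = 47601 - 4*151*1/155 = 47601 - 604/155 = 7377551/155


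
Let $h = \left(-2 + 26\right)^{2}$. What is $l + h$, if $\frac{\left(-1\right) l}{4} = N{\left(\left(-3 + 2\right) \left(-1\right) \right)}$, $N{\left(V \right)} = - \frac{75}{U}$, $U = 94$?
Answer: $\frac{27222}{47} \approx 579.19$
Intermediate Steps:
$h = 576$ ($h = 24^{2} = 576$)
$N{\left(V \right)} = - \frac{75}{94}$
$l = \frac{150}{47}$ ($l = \left(-4\right) \left(- \frac{75}{94}\right) = \frac{150}{47} \approx 3.1915$)
$l + h = \frac{150}{47} + 576 = \frac{27222}{47}$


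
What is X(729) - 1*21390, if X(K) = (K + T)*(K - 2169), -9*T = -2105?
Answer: -1407950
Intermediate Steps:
T = 2105/9 (T = -⅑*(-2105) = 2105/9 ≈ 233.89)
X(K) = (-2169 + K)*(2105/9 + K) (X(K) = (K + 2105/9)*(K - 2169) = (2105/9 + K)*(-2169 + K) = (-2169 + K)*(2105/9 + K))
X(729) - 1*21390 = (-507305 + 729² - 17416/9*729) - 1*21390 = (-507305 + 531441 - 1410696) - 21390 = -1386560 - 21390 = -1407950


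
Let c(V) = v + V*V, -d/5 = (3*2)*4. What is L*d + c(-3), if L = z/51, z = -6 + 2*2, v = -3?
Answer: 182/17 ≈ 10.706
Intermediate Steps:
d = -120 (d = -5*3*2*4 = -30*4 = -5*24 = -120)
z = -2 (z = -6 + 4 = -2)
c(V) = -3 + V² (c(V) = -3 + V*V = -3 + V²)
L = -2/51 ≈ -0.039216
L*d + c(-3) = -2/51*(-120) + (-3 + (-3)²) = 80/17 + (-3 + 9) = 80/17 + 6 = 182/17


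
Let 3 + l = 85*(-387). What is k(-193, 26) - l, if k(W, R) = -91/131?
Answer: 4309547/131 ≈ 32897.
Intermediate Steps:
k(W, R) = -91/131 (k(W, R) = -91*1/131 = -91/131)
l = -32898 (l = -3 + 85*(-387) = -3 - 32895 = -32898)
k(-193, 26) - l = -91/131 - 1*(-32898) = -91/131 + 32898 = 4309547/131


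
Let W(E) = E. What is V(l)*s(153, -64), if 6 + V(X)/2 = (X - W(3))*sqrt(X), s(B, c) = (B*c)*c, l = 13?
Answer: -7520256 + 12533760*sqrt(13) ≈ 3.7671e+7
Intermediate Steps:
s(B, c) = B*c**2
V(X) = -12 + 2*sqrt(X)*(-3 + X) (V(X) = -12 + 2*((X - 1*3)*sqrt(X)) = -12 + 2*((X - 3)*sqrt(X)) = -12 + 2*((-3 + X)*sqrt(X)) = -12 + 2*(sqrt(X)*(-3 + X)) = -12 + 2*sqrt(X)*(-3 + X))
V(l)*s(153, -64) = (-12 - 6*sqrt(13) + 2*13**(3/2))*(153*(-64)**2) = (-12 - 6*sqrt(13) + 2*(13*sqrt(13)))*(153*4096) = (-12 - 6*sqrt(13) + 26*sqrt(13))*626688 = (-12 + 20*sqrt(13))*626688 = -7520256 + 12533760*sqrt(13)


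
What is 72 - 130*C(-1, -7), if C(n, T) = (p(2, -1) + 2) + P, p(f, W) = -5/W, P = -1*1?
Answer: -708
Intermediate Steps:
P = -1
C(n, T) = 6 (C(n, T) = (-5/(-1) + 2) - 1 = (-5*(-1) + 2) - 1 = (5 + 2) - 1 = 7 - 1 = 6)
72 - 130*C(-1, -7) = 72 - 130*6 = 72 - 780 = -708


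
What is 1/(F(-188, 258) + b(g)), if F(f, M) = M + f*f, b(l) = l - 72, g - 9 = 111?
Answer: 1/35650 ≈ 2.8051e-5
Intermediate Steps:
g = 120 (g = 9 + 111 = 120)
b(l) = -72 + l
F(f, M) = M + f²
1/(F(-188, 258) + b(g)) = 1/((258 + (-188)²) + (-72 + 120)) = 1/((258 + 35344) + 48) = 1/(35602 + 48) = 1/35650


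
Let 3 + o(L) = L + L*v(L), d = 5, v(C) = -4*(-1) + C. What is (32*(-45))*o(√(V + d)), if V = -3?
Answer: 1440 - 7200*√2 ≈ -8742.3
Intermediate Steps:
v(C) = 4 + C
o(L) = -3 + L + L*(4 + L) (o(L) = -3 + (L + L*(4 + L)) = -3 + L + L*(4 + L))
(32*(-45))*o(√(V + d)) = (32*(-45))*(-3 + √(-3 + 5) + √(-3 + 5)*(4 + √(-3 + 5))) = -1440*(-3 + √2 + √2*(4 + √2)) = 4320 - 1440*√2 - 1440*√2*(4 + √2)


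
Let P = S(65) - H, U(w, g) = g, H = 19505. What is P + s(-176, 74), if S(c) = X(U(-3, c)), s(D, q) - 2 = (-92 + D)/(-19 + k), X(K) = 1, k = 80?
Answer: -1189890/61 ≈ -19506.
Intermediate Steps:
s(D, q) = 30/61 + D/61 (s(D, q) = 2 + (-92 + D)/(-19 + 80) = 2 + (-92 + D)/61 = 2 + (-92 + D)*(1/61) = 2 + (-92/61 + D/61) = 30/61 + D/61)
S(c) = 1
P = -19504 (P = 1 - 1*19505 = 1 - 19505 = -19504)
P + s(-176, 74) = -19504 + (30/61 + (1/61)*(-176)) = -19504 + (30/61 - 176/61) = -19504 - 146/61 = -1189890/61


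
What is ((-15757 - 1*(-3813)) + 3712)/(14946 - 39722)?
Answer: 1029/3097 ≈ 0.33226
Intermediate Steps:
((-15757 - 1*(-3813)) + 3712)/(14946 - 39722) = ((-15757 + 3813) + 3712)/(-24776) = (-11944 + 3712)*(-1/24776) = -8232*(-1/24776) = 1029/3097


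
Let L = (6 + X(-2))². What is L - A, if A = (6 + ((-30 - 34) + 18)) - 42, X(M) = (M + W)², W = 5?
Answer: 307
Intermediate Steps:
X(M) = (5 + M)² (X(M) = (M + 5)² = (5 + M)²)
A = -82 (A = (6 + (-64 + 18)) - 42 = (6 - 46) - 42 = -40 - 42 = -82)
L = 225 (L = (6 + (5 - 2)²)² = (6 + 3²)² = (6 + 9)² = 15² = 225)
L - A = 225 - 1*(-82) = 225 + 82 = 307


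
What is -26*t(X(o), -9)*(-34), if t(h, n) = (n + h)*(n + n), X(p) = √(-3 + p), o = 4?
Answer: 127296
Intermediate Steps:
t(h, n) = 2*n*(h + n) (t(h, n) = (h + n)*(2*n) = 2*n*(h + n))
-26*t(X(o), -9)*(-34) = -52*(-9)*(√(-3 + 4) - 9)*(-34) = -52*(-9)*(√1 - 9)*(-34) = -52*(-9)*(1 - 9)*(-34) = -52*(-9)*(-8)*(-34) = -26*144*(-34) = -3744*(-34) = 127296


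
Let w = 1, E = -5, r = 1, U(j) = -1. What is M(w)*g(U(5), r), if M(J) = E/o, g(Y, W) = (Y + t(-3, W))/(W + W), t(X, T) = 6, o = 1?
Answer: -25/2 ≈ -12.500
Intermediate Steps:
g(Y, W) = (6 + Y)/(2*W) (g(Y, W) = (Y + 6)/(W + W) = (6 + Y)/((2*W)) = (6 + Y)*(1/(2*W)) = (6 + Y)/(2*W))
M(J) = -5 (M(J) = -5/1 = -5*1 = -5)
M(w)*g(U(5), r) = -5*(6 - 1)/(2*1) = -5*5/2 = -25/2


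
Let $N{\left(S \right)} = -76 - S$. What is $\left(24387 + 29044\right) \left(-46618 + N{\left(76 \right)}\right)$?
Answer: $-2498967870$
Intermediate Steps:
$\left(24387 + 29044\right) \left(-46618 + N{\left(76 \right)}\right) = \left(24387 + 29044\right) \left(-46618 - 152\right) = 53431 \left(-46618 - 152\right) = 53431 \left(-46770\right) = -2498967870$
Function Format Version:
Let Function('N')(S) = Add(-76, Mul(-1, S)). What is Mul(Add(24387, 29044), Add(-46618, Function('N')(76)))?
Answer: -2498967870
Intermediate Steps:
Mul(Add(24387, 29044), Add(-46618, Function('N')(76))) = Mul(Add(24387, 29044), Add(-46618, Add(-76, Mul(-1, 76)))) = Mul(53431, Add(-46618, Add(-76, -76))) = Mul(53431, Add(-46618, -152)) = Mul(53431, -46770) = -2498967870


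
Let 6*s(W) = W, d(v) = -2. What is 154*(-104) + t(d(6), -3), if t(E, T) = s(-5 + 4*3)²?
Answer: -576527/36 ≈ -16015.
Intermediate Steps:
s(W) = W/6
t(E, T) = 49/36 (t(E, T) = ((-5 + 4*3)/6)² = ((-5 + 12)/6)² = ((⅙)*7)² = (7/6)² = 49/36)
154*(-104) + t(d(6), -3) = 154*(-104) + 49/36 = -16016 + 49/36 = -576527/36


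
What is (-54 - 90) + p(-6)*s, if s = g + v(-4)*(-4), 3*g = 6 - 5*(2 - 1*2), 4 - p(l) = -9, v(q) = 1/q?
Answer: -105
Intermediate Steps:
v(q) = 1/q
p(l) = 13 (p(l) = 4 - 1*(-9) = 4 + 9 = 13)
g = 2 (g = (6 - 5*(2 - 1*2))/3 = (6 - 5*(2 - 2))/3 = (6 - 5*0)/3 = (6 + 0)/3 = (⅓)*6 = 2)
s = 3 (s = 2 - 4/(-4) = 2 - ¼*(-4) = 2 + 1 = 3)
(-54 - 90) + p(-6)*s = (-54 - 90) + 13*3 = -144 + 39 = -105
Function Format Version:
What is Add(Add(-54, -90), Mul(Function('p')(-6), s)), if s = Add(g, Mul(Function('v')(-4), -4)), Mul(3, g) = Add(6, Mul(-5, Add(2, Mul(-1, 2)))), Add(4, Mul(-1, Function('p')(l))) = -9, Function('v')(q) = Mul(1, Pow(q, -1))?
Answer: -105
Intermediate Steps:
Function('v')(q) = Pow(q, -1)
Function('p')(l) = 13 (Function('p')(l) = Add(4, Mul(-1, -9)) = Add(4, 9) = 13)
g = 2 (g = Mul(Rational(1, 3), Add(6, Mul(-5, Add(2, Mul(-1, 2))))) = Mul(Rational(1, 3), Add(6, Mul(-5, Add(2, -2)))) = Mul(Rational(1, 3), Add(6, Mul(-5, 0))) = Mul(Rational(1, 3), Add(6, 0)) = Mul(Rational(1, 3), 6) = 2)
s = 3 (s = Add(2, Mul(Pow(-4, -1), -4)) = Add(2, Mul(Rational(-1, 4), -4)) = Add(2, 1) = 3)
Add(Add(-54, -90), Mul(Function('p')(-6), s)) = Add(Add(-54, -90), Mul(13, 3)) = Add(-144, 39) = -105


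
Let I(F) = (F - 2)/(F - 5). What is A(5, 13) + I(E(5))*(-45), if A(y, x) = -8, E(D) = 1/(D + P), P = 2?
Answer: -857/34 ≈ -25.206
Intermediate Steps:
E(D) = 1/(2 + D) (E(D) = 1/(D + 2) = 1/(2 + D))
I(F) = (-2 + F)/(-5 + F)
A(5, 13) + I(E(5))*(-45) = -8 + ((-2 + 1/(2 + 5))/(-5 + 1/(2 + 5)))*(-45) = -8 + ((-2 + 1/7)/(-5 + 1/7))*(-45) = -8 + ((-2 + ⅐)/(-5 + ⅐))*(-45) = -8 + (-13/7/(-34/7))*(-45) = -8 - 7/34*(-13/7)*(-45) = -8 + (13/34)*(-45) = -8 - 585/34 = -857/34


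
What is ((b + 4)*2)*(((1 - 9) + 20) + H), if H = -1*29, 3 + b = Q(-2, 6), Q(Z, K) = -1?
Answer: 0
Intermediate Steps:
b = -4 (b = -3 - 1 = -4)
H = -29
((b + 4)*2)*(((1 - 9) + 20) + H) = ((-4 + 4)*2)*(((1 - 9) + 20) - 29) = (0*2)*((-8 + 20) - 29) = 0*(12 - 29) = 0*(-17) = 0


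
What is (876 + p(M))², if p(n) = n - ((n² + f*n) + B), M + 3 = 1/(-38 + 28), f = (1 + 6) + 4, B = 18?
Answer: 7733267721/10000 ≈ 7.7333e+5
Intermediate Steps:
f = 11 (f = 7 + 4 = 11)
M = -31/10 (M = -3 + 1/(-38 + 28) = -3 + 1/(-10) = -3 - ⅒ = -31/10 ≈ -3.1000)
p(n) = -18 - n² - 10*n (p(n) = n - ((n² + 11*n) + 18) = n - (18 + n² + 11*n) = n + (-18 - n² - 11*n) = -18 - n² - 10*n)
(876 + p(M))² = (876 + (-18 - (-31/10)² - 10*(-31/10)))² = (876 + (-18 - 1*961/100 + 31))² = (876 + (-18 - 961/100 + 31))² = (876 + 339/100)² = (87939/100)² = 7733267721/10000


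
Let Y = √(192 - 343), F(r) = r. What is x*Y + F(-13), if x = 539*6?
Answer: -13 + 3234*I*√151 ≈ -13.0 + 39740.0*I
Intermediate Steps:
Y = I*√151 (Y = √(-151) = I*√151 ≈ 12.288*I)
x = 3234
x*Y + F(-13) = 3234*(I*√151) - 13 = 3234*I*√151 - 13 = -13 + 3234*I*√151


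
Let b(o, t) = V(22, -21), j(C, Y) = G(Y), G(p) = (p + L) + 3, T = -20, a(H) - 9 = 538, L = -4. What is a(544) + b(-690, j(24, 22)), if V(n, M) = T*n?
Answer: 107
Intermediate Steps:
a(H) = 547 (a(H) = 9 + 538 = 547)
G(p) = -1 + p (G(p) = (p - 4) + 3 = (-4 + p) + 3 = -1 + p)
V(n, M) = -20*n
j(C, Y) = -1 + Y
b(o, t) = -440 (b(o, t) = -20*22 = -440)
a(544) + b(-690, j(24, 22)) = 547 - 440 = 107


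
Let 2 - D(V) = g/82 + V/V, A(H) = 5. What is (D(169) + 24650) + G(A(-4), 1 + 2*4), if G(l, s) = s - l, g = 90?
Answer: 1010810/41 ≈ 24654.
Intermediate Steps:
D(V) = -4/41 (D(V) = 2 - (90/82 + V/V) = 2 - (90*(1/82) + 1) = 2 - (45/41 + 1) = 2 - 1*86/41 = 2 - 86/41 = -4/41)
(D(169) + 24650) + G(A(-4), 1 + 2*4) = (-4/41 + 24650) + ((1 + 2*4) - 1*5) = 1010646/41 + ((1 + 8) - 5) = 1010646/41 + (9 - 5) = 1010646/41 + 4 = 1010810/41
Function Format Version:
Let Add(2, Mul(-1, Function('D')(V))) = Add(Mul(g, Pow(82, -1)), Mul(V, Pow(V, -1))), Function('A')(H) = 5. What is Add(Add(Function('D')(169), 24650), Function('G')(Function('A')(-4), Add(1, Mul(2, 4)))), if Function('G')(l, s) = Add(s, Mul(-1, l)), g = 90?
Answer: Rational(1010810, 41) ≈ 24654.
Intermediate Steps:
Function('D')(V) = Rational(-4, 41) (Function('D')(V) = Add(2, Mul(-1, Add(Mul(90, Pow(82, -1)), Mul(V, Pow(V, -1))))) = Add(2, Mul(-1, Add(Mul(90, Rational(1, 82)), 1))) = Add(2, Mul(-1, Add(Rational(45, 41), 1))) = Add(2, Mul(-1, Rational(86, 41))) = Add(2, Rational(-86, 41)) = Rational(-4, 41))
Add(Add(Function('D')(169), 24650), Function('G')(Function('A')(-4), Add(1, Mul(2, 4)))) = Add(Add(Rational(-4, 41), 24650), Add(Add(1, Mul(2, 4)), Mul(-1, 5))) = Add(Rational(1010646, 41), Add(Add(1, 8), -5)) = Add(Rational(1010646, 41), Add(9, -5)) = Add(Rational(1010646, 41), 4) = Rational(1010810, 41)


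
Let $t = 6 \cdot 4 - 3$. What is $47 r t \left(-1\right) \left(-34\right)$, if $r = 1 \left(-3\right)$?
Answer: $-100674$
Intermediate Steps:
$r = -3$
$t = 21$ ($t = 24 - 3 = 21$)
$47 r t \left(-1\right) \left(-34\right) = 47 \left(-3\right) 21 \left(-1\right) \left(-34\right) = 47 \left(\left(-63\right) \left(-1\right)\right) \left(-34\right) = 47 \cdot 63 \left(-34\right) = 2961 \left(-34\right) = -100674$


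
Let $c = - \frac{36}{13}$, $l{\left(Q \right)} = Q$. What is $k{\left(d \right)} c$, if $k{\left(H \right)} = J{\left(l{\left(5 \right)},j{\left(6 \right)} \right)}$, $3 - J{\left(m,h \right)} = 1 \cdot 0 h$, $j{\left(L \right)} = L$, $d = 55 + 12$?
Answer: $- \frac{108}{13} \approx -8.3077$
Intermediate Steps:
$d = 67$
$c = - \frac{36}{13}$ ($c = \left(-36\right) \frac{1}{13} = - \frac{36}{13} \approx -2.7692$)
$J{\left(m,h \right)} = 3$ ($J{\left(m,h \right)} = 3 - 1 \cdot 0 h = 3 - 0 h = 3 - 0 = 3 + 0 = 3$)
$k{\left(H \right)} = 3$
$k{\left(d \right)} c = 3 \left(- \frac{36}{13}\right) = - \frac{108}{13}$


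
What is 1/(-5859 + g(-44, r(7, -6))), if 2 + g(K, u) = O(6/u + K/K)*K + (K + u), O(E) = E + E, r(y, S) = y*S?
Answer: -7/42157 ≈ -0.00016605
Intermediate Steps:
r(y, S) = S*y
O(E) = 2*E
g(K, u) = -2 + K + u + K*(2 + 12/u) (g(K, u) = -2 + ((2*(6/u + K/K))*K + (K + u)) = -2 + ((2*(6/u + 1))*K + (K + u)) = -2 + ((2*(1 + 6/u))*K + (K + u)) = -2 + ((2 + 12/u)*K + (K + u)) = -2 + (K*(2 + 12/u) + (K + u)) = -2 + (K + u + K*(2 + 12/u)) = -2 + K + u + K*(2 + 12/u))
1/(-5859 + g(-44, r(7, -6))) = 1/(-5859 + (-2 - 6*7 + 3*(-44) + 12*(-44)/(-6*7))) = 1/(-5859 + (-2 - 42 - 132 + 12*(-44)/(-42))) = 1/(-5859 + (-2 - 42 - 132 + 12*(-44)*(-1/42))) = 1/(-5859 + (-2 - 42 - 132 + 88/7)) = 1/(-5859 - 1144/7) = 1/(-42157/7) = -7/42157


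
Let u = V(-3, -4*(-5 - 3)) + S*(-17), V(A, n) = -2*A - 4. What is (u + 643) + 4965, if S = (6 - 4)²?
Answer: 5542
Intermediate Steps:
V(A, n) = -4 - 2*A
S = 4 (S = 2² = 4)
u = -66 (u = (-4 - 2*(-3)) + 4*(-17) = (-4 + 6) - 68 = 2 - 68 = -66)
(u + 643) + 4965 = (-66 + 643) + 4965 = 577 + 4965 = 5542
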